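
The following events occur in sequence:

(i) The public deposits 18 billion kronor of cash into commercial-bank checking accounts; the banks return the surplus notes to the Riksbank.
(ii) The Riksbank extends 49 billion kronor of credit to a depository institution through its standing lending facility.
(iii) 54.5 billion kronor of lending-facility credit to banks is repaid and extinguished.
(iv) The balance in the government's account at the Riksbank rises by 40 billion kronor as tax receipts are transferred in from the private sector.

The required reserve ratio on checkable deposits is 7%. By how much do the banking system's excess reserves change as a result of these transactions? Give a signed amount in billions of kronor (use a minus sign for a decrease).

Currency deposit 18 billion kronor: reserves +18B, deposits +18B.
Discount-window loan 49 billion kronor: reserves +49B, deposits 0.
Discount-window repayment 54.5 billion kronor: reserves −54.5B, deposits 0.
Government account inflow 40 billion kronor: reserves −40B, deposits −40B.
Totals: Δreserves = −27.5B, Δdeposits = −22B.
Δrequired reserves = 7% × −22B = −1.54B.
Δexcess reserves = Δreserves − Δrequired = −27.5B − (−1.54B) = -25.96 billion.

-25.96 billion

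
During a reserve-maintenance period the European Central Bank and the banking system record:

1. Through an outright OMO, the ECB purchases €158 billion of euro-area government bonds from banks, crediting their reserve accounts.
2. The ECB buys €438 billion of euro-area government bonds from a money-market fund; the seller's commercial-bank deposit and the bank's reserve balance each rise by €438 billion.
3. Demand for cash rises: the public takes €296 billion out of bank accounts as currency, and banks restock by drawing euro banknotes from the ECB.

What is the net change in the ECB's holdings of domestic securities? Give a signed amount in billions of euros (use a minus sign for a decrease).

+€596 billion

OMO purchase (from banks) €158 billion: securities added to the ECB's portfolio → +€158B.
Asset purchase (from non-banks) €438 billion: securities added to the ECB's portfolio → +€438B.
Currency withdrawal €296 billion: the ECB's securities portfolio is untouched → 0.
Net: 158 + 438 + 0 = +€596 billion.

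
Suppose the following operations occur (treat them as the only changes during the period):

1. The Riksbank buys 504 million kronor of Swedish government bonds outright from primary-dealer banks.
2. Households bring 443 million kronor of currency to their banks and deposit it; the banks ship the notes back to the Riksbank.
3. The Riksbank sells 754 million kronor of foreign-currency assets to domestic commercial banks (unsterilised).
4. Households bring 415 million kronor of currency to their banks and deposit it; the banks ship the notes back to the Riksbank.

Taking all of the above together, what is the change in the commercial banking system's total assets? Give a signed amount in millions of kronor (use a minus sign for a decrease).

+858 million

Riksbank balance sheet:
  Assets:      Securities +504M, Foreign assets −754M
  Liabilities: Bank reserves +608M, Currency in circulation −858M
Commercial banking system:
  Assets:      Reserves at CB +608M, Securities −504M, Foreign assets +754M
  Liabilities: Checkable deposits +858M
Change in total bank assets = +858 million.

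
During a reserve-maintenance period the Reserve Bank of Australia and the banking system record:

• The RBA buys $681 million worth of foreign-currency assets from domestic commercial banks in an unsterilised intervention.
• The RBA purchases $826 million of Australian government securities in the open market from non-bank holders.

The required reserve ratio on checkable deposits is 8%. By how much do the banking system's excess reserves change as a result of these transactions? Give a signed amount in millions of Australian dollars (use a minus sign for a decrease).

FX purchase $681 million: reserves +$681M, deposits 0.
Asset purchase (from non-banks) $826 million: reserves +$826M, deposits +$826M.
Totals: Δreserves = +$1507M, Δdeposits = +$826M.
Δrequired reserves = 8% × +$826M = +$66.08M.
Δexcess reserves = Δreserves − Δrequired = +$1507M − (+$66.08M) = +$1440.92 million.

+$1440.92 million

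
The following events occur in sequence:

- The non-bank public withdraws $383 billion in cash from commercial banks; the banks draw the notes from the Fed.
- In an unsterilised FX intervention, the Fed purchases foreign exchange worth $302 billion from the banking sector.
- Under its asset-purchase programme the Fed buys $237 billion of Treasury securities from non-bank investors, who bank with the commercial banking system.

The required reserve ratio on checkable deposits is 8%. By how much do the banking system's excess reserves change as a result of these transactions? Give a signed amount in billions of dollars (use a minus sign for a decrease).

Currency withdrawal $383 billion: reserves −$383B, deposits −$383B.
FX purchase $302 billion: reserves +$302B, deposits 0.
Asset purchase (from non-banks) $237 billion: reserves +$237B, deposits +$237B.
Totals: Δreserves = +$156B, Δdeposits = −$146B.
Δrequired reserves = 8% × −$146B = −$11.68B.
Δexcess reserves = Δreserves − Δrequired = +$156B − (−$11.68B) = +$167.68 billion.

+$167.68 billion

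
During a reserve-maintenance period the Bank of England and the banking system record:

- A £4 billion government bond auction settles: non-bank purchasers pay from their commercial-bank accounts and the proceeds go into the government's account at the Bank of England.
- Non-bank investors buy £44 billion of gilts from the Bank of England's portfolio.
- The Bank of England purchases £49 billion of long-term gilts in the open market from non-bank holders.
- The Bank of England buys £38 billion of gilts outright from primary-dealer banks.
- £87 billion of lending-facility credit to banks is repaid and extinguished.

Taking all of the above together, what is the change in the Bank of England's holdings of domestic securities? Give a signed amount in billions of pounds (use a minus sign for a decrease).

Government account inflow £4 billion: the Bank of England's securities portfolio is untouched → 0.
Asset sale (to non-banks) £44 billion: securities removed from the Bank of England's portfolio → −£44B.
Asset purchase (from non-banks) £49 billion: securities added to the Bank of England's portfolio → +£49B.
OMO purchase (from banks) £38 billion: securities added to the Bank of England's portfolio → +£38B.
Discount-window repayment £87 billion: the Bank of England's securities portfolio is untouched → 0.
Net: 0 − 44 + 49 + 38 + 0 = +£43 billion.

+£43 billion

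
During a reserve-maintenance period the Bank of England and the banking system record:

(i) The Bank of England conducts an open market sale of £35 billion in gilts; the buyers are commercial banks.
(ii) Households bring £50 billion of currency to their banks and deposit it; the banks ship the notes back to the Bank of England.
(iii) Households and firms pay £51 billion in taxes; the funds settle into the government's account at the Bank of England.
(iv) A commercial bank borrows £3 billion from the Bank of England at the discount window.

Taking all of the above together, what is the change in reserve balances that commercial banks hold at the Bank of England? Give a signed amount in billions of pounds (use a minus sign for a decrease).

Bank of England balance sheet:
  Assets:      Securities −£35B, Loans to banks +£3B
  Liabilities: Bank reserves −£33B, Currency in circulation −£50B, Government deposits +£51B
So the change in reserve balances that commercial banks hold at the Bank of England is -£33 billion.

-£33 billion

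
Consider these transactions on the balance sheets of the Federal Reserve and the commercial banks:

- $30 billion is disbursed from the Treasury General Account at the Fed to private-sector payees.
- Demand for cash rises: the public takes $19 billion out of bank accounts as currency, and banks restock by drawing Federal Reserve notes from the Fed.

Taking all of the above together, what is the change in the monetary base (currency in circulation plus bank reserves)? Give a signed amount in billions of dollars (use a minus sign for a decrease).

Government spending $30 billion: a non-base liability converts back to reserves → +$30B.
Currency withdrawal $19 billion: just a shift between currency and reserves — both are base money → 0.
Net: 30 + 0 = +$30 billion.

+$30 billion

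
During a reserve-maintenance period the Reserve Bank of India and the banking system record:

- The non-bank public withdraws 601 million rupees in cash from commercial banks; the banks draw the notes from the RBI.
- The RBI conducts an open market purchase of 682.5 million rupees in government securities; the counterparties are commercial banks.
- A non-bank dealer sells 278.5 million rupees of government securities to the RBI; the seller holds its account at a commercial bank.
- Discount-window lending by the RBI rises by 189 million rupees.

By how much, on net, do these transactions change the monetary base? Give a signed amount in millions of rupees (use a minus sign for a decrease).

+1150 million

Currency withdrawal 601 million rupees: just a shift between currency and reserves — both are base money → 0.
OMO purchase (from banks) 682.5 million rupees: RBI balance sheet expands → +682.5M.
Asset purchase (from non-banks) 278.5 million rupees: RBI balance sheet expands → +278.5M.
Discount-window loan 189 million rupees: RBI balance sheet expands → +189M.
Net: 0 + 682.5 + 278.5 + 189 = +1150 million.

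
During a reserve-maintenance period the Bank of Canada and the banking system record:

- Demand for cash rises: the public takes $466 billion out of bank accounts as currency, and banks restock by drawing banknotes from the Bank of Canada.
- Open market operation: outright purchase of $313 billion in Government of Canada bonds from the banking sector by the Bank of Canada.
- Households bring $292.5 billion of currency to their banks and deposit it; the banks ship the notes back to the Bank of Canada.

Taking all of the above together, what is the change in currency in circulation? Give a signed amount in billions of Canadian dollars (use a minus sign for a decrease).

+$173.5 billion

Bank of Canada balance sheet:
  Assets:      Securities +$313B
  Liabilities: Bank reserves +$139.5B, Currency in circulation +$173.5B
So the change in currency in circulation is +$173.5 billion.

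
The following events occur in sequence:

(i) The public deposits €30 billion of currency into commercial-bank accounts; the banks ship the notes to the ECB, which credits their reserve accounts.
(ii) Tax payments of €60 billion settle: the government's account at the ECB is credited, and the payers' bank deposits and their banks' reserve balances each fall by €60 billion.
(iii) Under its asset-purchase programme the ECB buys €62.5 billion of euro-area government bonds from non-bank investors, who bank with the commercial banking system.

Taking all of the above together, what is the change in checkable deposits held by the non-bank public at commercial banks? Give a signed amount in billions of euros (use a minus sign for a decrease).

Currency deposit €30 billion: non-bank counterparties' bank balances rise → +€30B.
Government account inflow €60 billion: non-bank counterparties' bank balances fall → −€60B.
Asset purchase (from non-banks) €62.5 billion: non-bank counterparties' bank balances rise → +€62.5B.
Net: 30 − 60 + 62.5 = +€32.5 billion.

+€32.5 billion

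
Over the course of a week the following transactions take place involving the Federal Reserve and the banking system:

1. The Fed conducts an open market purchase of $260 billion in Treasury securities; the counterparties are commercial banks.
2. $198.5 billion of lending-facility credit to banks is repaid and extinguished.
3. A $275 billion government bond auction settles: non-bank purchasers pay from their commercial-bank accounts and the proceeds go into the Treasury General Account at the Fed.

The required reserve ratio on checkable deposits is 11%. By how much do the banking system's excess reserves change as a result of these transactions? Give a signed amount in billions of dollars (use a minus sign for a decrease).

-$183.25 billion

OMO purchase (from banks) $260 billion: reserves +$260B, deposits 0.
Discount-window repayment $198.5 billion: reserves −$198.5B, deposits 0.
Government account inflow $275 billion: reserves −$275B, deposits −$275B.
Totals: Δreserves = −$213.5B, Δdeposits = −$275B.
Δrequired reserves = 11% × −$275B = −$30.25B.
Δexcess reserves = Δreserves − Δrequired = −$213.5B − (−$30.25B) = -$183.25 billion.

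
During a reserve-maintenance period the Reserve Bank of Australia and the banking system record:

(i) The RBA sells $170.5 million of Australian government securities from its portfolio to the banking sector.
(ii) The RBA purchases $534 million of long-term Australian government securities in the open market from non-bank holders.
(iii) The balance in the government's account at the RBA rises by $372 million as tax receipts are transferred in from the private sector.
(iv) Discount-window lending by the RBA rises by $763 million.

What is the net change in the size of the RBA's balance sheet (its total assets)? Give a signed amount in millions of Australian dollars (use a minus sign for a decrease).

+$1126.5 million

OMO sale (to banks) $170.5 million: an RBA asset is shed → −$170.5M.
Asset purchase (from non-banks) $534 million: an RBA asset is acquired → +$534M.
Government account inflow $372 million: only the composition of liabilities changes → 0.
Discount-window loan $763 million: an RBA asset is acquired → +$763M.
Net: −170.5 + 534 + 0 + 763 = +$1126.5 million.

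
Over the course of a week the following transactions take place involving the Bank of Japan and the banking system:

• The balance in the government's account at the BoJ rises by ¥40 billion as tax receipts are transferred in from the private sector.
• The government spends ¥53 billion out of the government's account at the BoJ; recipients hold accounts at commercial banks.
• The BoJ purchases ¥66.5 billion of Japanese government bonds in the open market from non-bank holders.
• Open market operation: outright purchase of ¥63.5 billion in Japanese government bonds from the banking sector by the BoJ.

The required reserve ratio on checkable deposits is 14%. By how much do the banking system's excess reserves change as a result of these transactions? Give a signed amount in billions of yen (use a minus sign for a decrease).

Government account inflow ¥40 billion: reserves −¥40B, deposits −¥40B.
Government spending ¥53 billion: reserves +¥53B, deposits +¥53B.
Asset purchase (from non-banks) ¥66.5 billion: reserves +¥66.5B, deposits +¥66.5B.
OMO purchase (from banks) ¥63.5 billion: reserves +¥63.5B, deposits 0.
Totals: Δreserves = +¥143B, Δdeposits = +¥79.5B.
Δrequired reserves = 14% × +¥79.5B = +¥11.13B.
Δexcess reserves = Δreserves − Δrequired = +¥143B − (+¥11.13B) = +¥131.87 billion.

+¥131.87 billion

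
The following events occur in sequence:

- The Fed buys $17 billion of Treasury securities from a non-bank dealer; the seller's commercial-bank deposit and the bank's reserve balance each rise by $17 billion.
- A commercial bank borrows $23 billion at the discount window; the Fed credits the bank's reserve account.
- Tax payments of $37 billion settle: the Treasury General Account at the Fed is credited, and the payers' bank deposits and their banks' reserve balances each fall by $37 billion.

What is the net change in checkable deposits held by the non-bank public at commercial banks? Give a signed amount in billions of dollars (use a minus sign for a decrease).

-$20 billion

Asset purchase (from non-banks) $17 billion: non-bank counterparties' bank balances rise → +$17B.
Discount-window loan $23 billion: the counterparty is a bank, so public deposits are unchanged → 0.
Government account inflow $37 billion: non-bank counterparties' bank balances fall → −$37B.
Net: 17 + 0 − 37 = -$20 billion.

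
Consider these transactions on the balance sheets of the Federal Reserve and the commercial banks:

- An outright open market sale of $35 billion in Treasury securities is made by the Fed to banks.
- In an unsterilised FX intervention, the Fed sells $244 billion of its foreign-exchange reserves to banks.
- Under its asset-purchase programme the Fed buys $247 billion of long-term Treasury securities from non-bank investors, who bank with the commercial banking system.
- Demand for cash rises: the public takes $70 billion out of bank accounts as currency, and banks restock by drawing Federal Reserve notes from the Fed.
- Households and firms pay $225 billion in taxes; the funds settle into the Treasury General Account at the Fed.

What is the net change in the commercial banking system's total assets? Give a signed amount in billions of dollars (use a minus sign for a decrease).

Fed balance sheet:
  Assets:      Securities +$212B, Foreign assets −$244B
  Liabilities: Bank reserves −$327B, Currency in circulation +$70B, Government deposits +$225B
Commercial banking system:
  Assets:      Reserves at CB −$327B, Securities +$35B, Foreign assets +$244B
  Liabilities: Checkable deposits −$48B
Change in total bank assets = -$48 billion.

-$48 billion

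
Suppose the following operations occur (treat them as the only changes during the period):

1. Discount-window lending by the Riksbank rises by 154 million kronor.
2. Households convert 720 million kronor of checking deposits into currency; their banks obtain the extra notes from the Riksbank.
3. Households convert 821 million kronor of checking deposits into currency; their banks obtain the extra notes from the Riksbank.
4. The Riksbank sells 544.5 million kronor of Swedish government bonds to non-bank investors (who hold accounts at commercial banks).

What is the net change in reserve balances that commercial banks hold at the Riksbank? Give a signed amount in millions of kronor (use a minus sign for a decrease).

Riksbank balance sheet:
  Assets:      Securities −544.5M, Loans to banks +154M
  Liabilities: Bank reserves −1931.5M, Currency in circulation +1541M
Commercial banking system:
  Assets:      Reserves at CB −1931.5M
  Liabilities: Checkable deposits −2085.5M, Borrowings from CB +154M
So the change in reserve balances that commercial banks hold at the Riksbank is -1931.5 million.

-1931.5 million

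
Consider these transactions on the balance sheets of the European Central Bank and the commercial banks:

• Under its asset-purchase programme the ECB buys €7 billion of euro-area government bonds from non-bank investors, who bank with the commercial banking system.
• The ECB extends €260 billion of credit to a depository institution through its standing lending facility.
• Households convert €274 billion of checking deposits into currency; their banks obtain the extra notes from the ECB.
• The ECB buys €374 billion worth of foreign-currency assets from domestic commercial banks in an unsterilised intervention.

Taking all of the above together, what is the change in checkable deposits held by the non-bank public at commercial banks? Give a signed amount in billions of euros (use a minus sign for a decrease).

Asset purchase (from non-banks) €7 billion: non-bank counterparties' bank balances rise → +€7B.
Discount-window loan €260 billion: the counterparty is a bank, so public deposits are unchanged → 0.
Currency withdrawal €274 billion: non-bank counterparties' bank balances fall → −€274B.
FX purchase €374 billion: the counterparty is a bank, so public deposits are unchanged → 0.
Net: 7 + 0 − 274 + 0 = -€267 billion.

-€267 billion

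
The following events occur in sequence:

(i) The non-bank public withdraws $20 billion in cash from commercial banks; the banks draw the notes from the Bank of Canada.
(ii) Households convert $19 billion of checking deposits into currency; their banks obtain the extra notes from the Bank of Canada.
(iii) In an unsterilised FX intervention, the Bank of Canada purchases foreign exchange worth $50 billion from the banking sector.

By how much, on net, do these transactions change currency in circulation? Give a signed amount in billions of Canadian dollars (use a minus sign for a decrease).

Currency withdrawal $20 billion: notes leave the central bank → +$20B.
Currency withdrawal $19 billion: notes leave the central bank → +$19B.
FX purchase $50 billion: no currency enters or leaves circulation → 0.
Net: 20 + 19 + 0 = +$39 billion.

+$39 billion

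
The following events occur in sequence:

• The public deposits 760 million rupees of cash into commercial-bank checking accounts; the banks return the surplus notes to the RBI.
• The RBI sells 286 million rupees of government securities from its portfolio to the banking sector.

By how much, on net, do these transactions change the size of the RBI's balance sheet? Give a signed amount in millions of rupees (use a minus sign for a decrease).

RBI balance sheet:
  Assets:      Securities −286M
  Liabilities: Bank reserves +474M, Currency in circulation −760M
Change in total RBI assets = -286 million.

-286 million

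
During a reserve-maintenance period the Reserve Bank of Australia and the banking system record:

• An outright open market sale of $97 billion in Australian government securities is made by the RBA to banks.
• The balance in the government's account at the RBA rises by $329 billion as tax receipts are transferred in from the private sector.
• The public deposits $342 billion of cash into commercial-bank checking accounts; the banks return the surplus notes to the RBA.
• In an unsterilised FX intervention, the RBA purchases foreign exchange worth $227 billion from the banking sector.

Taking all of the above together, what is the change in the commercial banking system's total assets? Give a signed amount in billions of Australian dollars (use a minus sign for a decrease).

+$13 billion

OMO sale (to banks) $97 billion: just an asset swap on bank balance sheets → 0.
Government account inflow $329 billion: bank balance sheets shrink → −$329B.
Currency deposit $342 billion: bank balance sheets expand → +$342B.
FX purchase $227 billion: just an asset swap on bank balance sheets → 0.
Net: 0 − 329 + 342 + 0 = +$13 billion.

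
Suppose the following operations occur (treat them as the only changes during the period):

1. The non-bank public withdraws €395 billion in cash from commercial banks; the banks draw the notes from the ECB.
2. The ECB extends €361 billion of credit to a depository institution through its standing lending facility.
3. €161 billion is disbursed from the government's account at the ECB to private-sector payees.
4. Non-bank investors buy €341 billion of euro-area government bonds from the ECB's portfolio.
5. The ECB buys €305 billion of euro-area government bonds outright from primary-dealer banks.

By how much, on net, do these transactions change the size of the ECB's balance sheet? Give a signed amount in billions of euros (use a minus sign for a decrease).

Currency withdrawal €395 billion: only the composition of liabilities changes → 0.
Discount-window loan €361 billion: an ECB asset is acquired → +€361B.
Government spending €161 billion: only the composition of liabilities changes → 0.
Asset sale (to non-banks) €341 billion: an ECB asset is shed → −€341B.
OMO purchase (from banks) €305 billion: an ECB asset is acquired → +€305B.
Net: 0 + 361 + 0 − 341 + 305 = +€325 billion.

+€325 billion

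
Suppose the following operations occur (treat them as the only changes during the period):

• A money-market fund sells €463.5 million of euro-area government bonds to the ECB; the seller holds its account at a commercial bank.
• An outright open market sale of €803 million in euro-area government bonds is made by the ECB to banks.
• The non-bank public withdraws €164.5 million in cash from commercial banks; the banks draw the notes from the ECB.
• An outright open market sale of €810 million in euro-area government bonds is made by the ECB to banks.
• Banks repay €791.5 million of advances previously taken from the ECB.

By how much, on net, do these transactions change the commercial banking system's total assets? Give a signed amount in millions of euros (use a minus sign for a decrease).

-€492.5 million

ECB balance sheet:
  Assets:      Securities −€1149.5M, Loans to banks −€791.5M
  Liabilities: Bank reserves −€2105.5M, Currency in circulation +€164.5M
Commercial banking system:
  Assets:      Reserves at CB −€2105.5M, Securities +€1613M
  Liabilities: Checkable deposits +€299M, Borrowings from CB −€791.5M
Change in total bank assets = -€492.5 million.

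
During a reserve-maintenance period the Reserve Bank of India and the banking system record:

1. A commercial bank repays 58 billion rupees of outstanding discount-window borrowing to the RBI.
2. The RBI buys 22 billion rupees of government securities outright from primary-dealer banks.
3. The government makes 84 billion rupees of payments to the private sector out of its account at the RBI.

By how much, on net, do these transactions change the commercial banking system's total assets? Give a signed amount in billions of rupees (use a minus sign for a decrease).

Discount-window repayment 58 billion rupees: bank balance sheets shrink → −58B.
OMO purchase (from banks) 22 billion rupees: just an asset swap on bank balance sheets → 0.
Government spending 84 billion rupees: bank balance sheets expand → +84B.
Net: −58 + 0 + 84 = +26 billion.

+26 billion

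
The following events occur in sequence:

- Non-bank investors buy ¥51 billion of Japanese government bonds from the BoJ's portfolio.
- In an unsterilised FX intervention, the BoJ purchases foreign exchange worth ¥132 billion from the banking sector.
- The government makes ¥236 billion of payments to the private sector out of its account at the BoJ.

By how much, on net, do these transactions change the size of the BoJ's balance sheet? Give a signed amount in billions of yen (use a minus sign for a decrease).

+¥81 billion

Asset sale (to non-banks) ¥51 billion: a BoJ asset is shed → −¥51B.
FX purchase ¥132 billion: a BoJ asset is acquired → +¥132B.
Government spending ¥236 billion: only the composition of liabilities changes → 0.
Net: −51 + 132 + 0 = +¥81 billion.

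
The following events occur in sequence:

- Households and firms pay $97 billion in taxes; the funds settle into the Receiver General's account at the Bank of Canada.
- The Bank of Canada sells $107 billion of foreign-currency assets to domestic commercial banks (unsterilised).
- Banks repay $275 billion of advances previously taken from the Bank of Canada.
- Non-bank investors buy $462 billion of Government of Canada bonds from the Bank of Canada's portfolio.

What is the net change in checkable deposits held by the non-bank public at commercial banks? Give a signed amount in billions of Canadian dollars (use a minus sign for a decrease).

-$559 billion

Government account inflow $97 billion: non-bank counterparties' bank balances fall → −$97B.
FX sale $107 billion: the counterparty is a bank, so public deposits are unchanged → 0.
Discount-window repayment $275 billion: the counterparty is a bank, so public deposits are unchanged → 0.
Asset sale (to non-banks) $462 billion: non-bank counterparties' bank balances fall → −$462B.
Net: −97 + 0 + 0 − 462 = -$559 billion.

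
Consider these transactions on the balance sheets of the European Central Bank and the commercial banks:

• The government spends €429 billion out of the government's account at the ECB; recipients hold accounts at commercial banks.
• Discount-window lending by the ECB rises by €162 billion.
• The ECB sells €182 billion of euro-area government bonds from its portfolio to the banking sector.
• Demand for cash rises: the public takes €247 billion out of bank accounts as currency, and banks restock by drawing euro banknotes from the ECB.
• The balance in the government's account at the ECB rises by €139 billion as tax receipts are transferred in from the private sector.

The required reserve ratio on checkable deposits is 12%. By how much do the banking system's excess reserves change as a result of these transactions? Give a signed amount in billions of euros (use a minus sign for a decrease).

Government spending €429 billion: reserves +€429B, deposits +€429B.
Discount-window loan €162 billion: reserves +€162B, deposits 0.
OMO sale (to banks) €182 billion: reserves −€182B, deposits 0.
Currency withdrawal €247 billion: reserves −€247B, deposits −€247B.
Government account inflow €139 billion: reserves −€139B, deposits −€139B.
Totals: Δreserves = +€23B, Δdeposits = +€43B.
Δrequired reserves = 12% × +€43B = +€5.16B.
Δexcess reserves = Δreserves − Δrequired = +€23B − (+€5.16B) = +€17.84 billion.

+€17.84 billion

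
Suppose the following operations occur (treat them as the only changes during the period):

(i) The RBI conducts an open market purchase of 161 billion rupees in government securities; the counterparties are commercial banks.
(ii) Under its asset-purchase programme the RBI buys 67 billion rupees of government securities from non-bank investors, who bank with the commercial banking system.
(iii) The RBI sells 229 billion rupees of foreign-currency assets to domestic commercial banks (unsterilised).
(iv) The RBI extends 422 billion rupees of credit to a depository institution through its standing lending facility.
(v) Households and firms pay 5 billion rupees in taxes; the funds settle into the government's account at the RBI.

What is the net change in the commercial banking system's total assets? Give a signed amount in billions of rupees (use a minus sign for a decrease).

RBI balance sheet:
  Assets:      Securities +228B, Loans to banks +422B, Foreign assets −229B
  Liabilities: Bank reserves +416B, Government deposits +5B
Commercial banking system:
  Assets:      Reserves at CB +416B, Securities −161B, Foreign assets +229B
  Liabilities: Checkable deposits +62B, Borrowings from CB +422B
Change in total bank assets = +484 billion.

+484 billion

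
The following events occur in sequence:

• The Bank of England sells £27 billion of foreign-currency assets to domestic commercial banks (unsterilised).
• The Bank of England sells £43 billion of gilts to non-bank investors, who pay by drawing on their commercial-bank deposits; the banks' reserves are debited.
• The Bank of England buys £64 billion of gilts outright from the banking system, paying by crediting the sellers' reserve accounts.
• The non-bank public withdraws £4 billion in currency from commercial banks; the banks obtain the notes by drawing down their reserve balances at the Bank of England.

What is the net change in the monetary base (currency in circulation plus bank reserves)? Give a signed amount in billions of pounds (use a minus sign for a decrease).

-£6 billion

Bank of England balance sheet:
  Assets:      Securities +£21B, Foreign assets −£27B
  Liabilities: Bank reserves −£10B, Currency in circulation +£4B
Monetary base = currency + reserves: +£4B + (−£10B) = -£6 billion.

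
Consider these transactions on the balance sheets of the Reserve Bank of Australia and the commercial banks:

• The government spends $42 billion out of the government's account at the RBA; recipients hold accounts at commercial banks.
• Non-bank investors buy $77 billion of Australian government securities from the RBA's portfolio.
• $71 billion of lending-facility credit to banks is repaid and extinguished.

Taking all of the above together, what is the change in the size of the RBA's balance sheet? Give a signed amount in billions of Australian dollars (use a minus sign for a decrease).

-$148 billion

RBA balance sheet:
  Assets:      Securities −$77B, Loans to banks −$71B
  Liabilities: Bank reserves −$106B, Government deposits −$42B
Change in total RBA assets = -$148 billion.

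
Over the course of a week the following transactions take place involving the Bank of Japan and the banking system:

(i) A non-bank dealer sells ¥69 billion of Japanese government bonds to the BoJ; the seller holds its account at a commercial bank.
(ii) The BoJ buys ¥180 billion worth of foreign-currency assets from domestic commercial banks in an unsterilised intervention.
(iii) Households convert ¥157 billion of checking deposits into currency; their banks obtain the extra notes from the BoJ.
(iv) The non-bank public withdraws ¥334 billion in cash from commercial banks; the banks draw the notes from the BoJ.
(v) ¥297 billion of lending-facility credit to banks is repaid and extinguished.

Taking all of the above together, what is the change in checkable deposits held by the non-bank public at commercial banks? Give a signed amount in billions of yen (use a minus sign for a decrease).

Asset purchase (from non-banks) ¥69 billion: non-bank counterparties' bank balances rise → +¥69B.
FX purchase ¥180 billion: the counterparty is a bank, so public deposits are unchanged → 0.
Currency withdrawal ¥157 billion: non-bank counterparties' bank balances fall → −¥157B.
Currency withdrawal ¥334 billion: non-bank counterparties' bank balances fall → −¥334B.
Discount-window repayment ¥297 billion: the counterparty is a bank, so public deposits are unchanged → 0.
Net: 69 + 0 − 157 − 334 + 0 = -¥422 billion.

-¥422 billion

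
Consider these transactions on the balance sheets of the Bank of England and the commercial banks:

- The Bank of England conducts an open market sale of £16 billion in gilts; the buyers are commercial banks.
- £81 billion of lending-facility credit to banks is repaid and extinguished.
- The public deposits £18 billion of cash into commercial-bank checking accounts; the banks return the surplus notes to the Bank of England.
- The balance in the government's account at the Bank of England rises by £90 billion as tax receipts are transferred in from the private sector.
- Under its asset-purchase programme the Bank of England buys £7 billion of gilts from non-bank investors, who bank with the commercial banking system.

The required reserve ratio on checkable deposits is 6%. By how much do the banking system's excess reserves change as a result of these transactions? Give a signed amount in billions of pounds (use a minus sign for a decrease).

OMO sale (to banks) £16 billion: reserves −£16B, deposits 0.
Discount-window repayment £81 billion: reserves −£81B, deposits 0.
Currency deposit £18 billion: reserves +£18B, deposits +£18B.
Government account inflow £90 billion: reserves −£90B, deposits −£90B.
Asset purchase (from non-banks) £7 billion: reserves +£7B, deposits +£7B.
Totals: Δreserves = −£162B, Δdeposits = −£65B.
Δrequired reserves = 6% × −£65B = −£3.9B.
Δexcess reserves = Δreserves − Δrequired = −£162B − (−£3.9B) = -£158.1 billion.

-£158.1 billion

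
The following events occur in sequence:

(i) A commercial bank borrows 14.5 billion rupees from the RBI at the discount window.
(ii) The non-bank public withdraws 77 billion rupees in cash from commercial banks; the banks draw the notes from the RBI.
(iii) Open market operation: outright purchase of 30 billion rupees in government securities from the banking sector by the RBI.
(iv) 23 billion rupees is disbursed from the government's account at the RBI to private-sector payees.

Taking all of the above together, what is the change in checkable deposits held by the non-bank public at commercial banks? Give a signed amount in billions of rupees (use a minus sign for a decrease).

RBI balance sheet:
  Assets:      Securities +30B, Loans to banks +14.5B
  Liabilities: Bank reserves −9.5B, Currency in circulation +77B, Government deposits −23B
Commercial banking system:
  Assets:      Reserves at CB −9.5B, Securities −30B
  Liabilities: Checkable deposits −54B, Borrowings from CB +14.5B
So the change in checkable deposits held by the non-bank public at commercial banks is -54 billion.

-54 billion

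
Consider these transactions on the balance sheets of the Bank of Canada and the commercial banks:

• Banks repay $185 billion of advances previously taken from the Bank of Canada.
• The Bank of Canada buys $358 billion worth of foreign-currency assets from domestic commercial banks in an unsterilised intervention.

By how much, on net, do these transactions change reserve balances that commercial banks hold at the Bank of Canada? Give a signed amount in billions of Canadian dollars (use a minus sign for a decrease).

+$173 billion

Discount-window repayment $185 billion: repayment is debited from reserves → −$185B.
FX purchase $358 billion: the Bank of Canada pays by crediting reserve accounts → +$358B.
Net: −185 + 358 = +$173 billion.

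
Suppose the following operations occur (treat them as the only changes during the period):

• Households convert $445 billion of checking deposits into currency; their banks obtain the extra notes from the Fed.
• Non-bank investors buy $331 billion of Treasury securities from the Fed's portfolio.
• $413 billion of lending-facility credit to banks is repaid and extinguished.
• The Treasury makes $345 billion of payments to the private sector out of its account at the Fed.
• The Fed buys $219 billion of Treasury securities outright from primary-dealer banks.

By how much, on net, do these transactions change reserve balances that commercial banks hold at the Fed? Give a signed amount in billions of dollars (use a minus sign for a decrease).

Currency withdrawal $445 billion: banks swap reserves for currency → −$445B.
Asset sale (to non-banks) $331 billion: the non-bank buyers' banks settle from reserves → −$331B.
Discount-window repayment $413 billion: repayment is debited from reserves → −$413B.
Government spending $345 billion: government payments flow into bank reserve accounts → +$345B.
OMO purchase (from banks) $219 billion: the Fed pays by crediting reserve accounts → +$219B.
Net: −445 − 331 − 413 + 345 + 219 = -$625 billion.

-$625 billion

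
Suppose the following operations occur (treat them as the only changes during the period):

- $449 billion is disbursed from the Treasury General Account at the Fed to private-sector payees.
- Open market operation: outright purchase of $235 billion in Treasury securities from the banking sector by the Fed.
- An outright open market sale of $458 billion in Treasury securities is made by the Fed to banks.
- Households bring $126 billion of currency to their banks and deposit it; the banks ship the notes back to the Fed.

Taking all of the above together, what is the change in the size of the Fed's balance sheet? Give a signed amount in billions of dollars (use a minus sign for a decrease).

-$223 billion

Government spending $449 billion: only the composition of liabilities changes → 0.
OMO purchase (from banks) $235 billion: a Fed asset is acquired → +$235B.
OMO sale (to banks) $458 billion: a Fed asset is shed → −$458B.
Currency deposit $126 billion: only the composition of liabilities changes → 0.
Net: 0 + 235 − 458 + 0 = -$223 billion.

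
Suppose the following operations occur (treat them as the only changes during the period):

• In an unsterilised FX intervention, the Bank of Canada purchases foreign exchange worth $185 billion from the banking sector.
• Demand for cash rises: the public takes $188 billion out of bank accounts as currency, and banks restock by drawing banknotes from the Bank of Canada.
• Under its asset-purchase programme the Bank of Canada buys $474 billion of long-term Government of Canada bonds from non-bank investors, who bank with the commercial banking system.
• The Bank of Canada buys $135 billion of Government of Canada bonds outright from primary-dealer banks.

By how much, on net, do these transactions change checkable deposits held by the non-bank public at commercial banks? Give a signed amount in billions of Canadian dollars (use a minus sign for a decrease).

Bank of Canada balance sheet:
  Assets:      Securities +$609B, Foreign assets +$185B
  Liabilities: Bank reserves +$606B, Currency in circulation +$188B
Commercial banking system:
  Assets:      Reserves at CB +$606B, Securities −$135B, Foreign assets −$185B
  Liabilities: Checkable deposits +$286B
So the change in checkable deposits held by the non-bank public at commercial banks is +$286 billion.

+$286 billion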